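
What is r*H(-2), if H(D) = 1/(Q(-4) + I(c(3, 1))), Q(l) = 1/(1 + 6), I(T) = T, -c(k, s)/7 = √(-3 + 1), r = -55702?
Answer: -389914/4803 - 19105786*I*√2/4803 ≈ -81.181 - 5625.6*I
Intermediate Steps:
c(k, s) = -7*I*√2 (c(k, s) = -7*√(-3 + 1) = -7*I*√2)
Q(l) = ⅐ (Q(l) = 1/7 = ⅐)
H(D) = 1/(⅐ - 7*I*√2)
r*H(-2) = -55702*(7/4803 + 343*I*√2/4803) = -389914/4803 - 19105786*I*√2/4803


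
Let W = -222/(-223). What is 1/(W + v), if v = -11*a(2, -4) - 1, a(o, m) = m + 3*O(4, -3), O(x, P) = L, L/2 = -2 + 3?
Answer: -223/4907 ≈ -0.045445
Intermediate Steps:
L = 2 (L = 2*(-2 + 3) = 2*1 = 2)
O(x, P) = 2
a(o, m) = 6 + m (a(o, m) = m + 3*2 = m + 6 = 6 + m)
W = 222/223 (W = -222*(-1/223) = 222/223 ≈ 0.99552)
v = -23 (v = -11*(6 - 4) - 1 = -11*2 - 1 = -22 - 1 = -23)
1/(W + v) = 1/(222/223 - 23) = 1/(-4907/223) = -223/4907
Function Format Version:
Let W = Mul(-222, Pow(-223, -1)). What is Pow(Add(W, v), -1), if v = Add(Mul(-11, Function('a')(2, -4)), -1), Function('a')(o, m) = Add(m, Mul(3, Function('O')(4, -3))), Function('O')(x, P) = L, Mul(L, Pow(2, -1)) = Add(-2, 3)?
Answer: Rational(-223, 4907) ≈ -0.045445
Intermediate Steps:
L = 2 (L = Mul(2, Add(-2, 3)) = Mul(2, 1) = 2)
Function('O')(x, P) = 2
Function('a')(o, m) = Add(6, m) (Function('a')(o, m) = Add(m, Mul(3, 2)) = Add(m, 6) = Add(6, m))
W = Rational(222, 223) (W = Mul(-222, Rational(-1, 223)) = Rational(222, 223) ≈ 0.99552)
v = -23 (v = Add(Mul(-11, Add(6, -4)), -1) = Add(Mul(-11, 2), -1) = Add(-22, -1) = -23)
Pow(Add(W, v), -1) = Pow(Add(Rational(222, 223), -23), -1) = Pow(Rational(-4907, 223), -1) = Rational(-223, 4907)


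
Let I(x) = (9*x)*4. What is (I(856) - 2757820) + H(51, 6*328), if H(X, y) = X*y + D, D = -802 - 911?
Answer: -2628349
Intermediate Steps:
I(x) = 36*x
D = -1713
H(X, y) = -1713 + X*y (H(X, y) = X*y - 1713 = -1713 + X*y)
(I(856) - 2757820) + H(51, 6*328) = (36*856 - 2757820) + (-1713 + 51*(6*328)) = (30816 - 2757820) + (-1713 + 51*1968) = -2727004 + (-1713 + 100368) = -2727004 + 98655 = -2628349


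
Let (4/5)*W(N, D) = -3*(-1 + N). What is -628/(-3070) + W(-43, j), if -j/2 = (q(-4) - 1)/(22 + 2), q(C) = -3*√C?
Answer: 253589/1535 ≈ 165.20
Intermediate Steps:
j = 1/12 + I/2 (j = -2*(-6*I - 1)/(22 + 2) = -2*(-6*I - 1)/24 = -2*(-1 - 6*I)/24 = -2*(-1/24 - I/4) = 1/12 + I/2 ≈ 0.083333 + 0.5*I)
W(N, D) = 15/4 - 15*N/4 (W(N, D) = 5*(-3*(-1 + N))/4 = 5*(3 - 3*N)/4 = 15/4 - 15*N/4)
-628/(-3070) + W(-43, j) = -628/(-3070) + (15/4 - 15/4*(-43)) = -628*(-1/3070) + (15/4 + 645/4) = 314/1535 + 165 = 253589/1535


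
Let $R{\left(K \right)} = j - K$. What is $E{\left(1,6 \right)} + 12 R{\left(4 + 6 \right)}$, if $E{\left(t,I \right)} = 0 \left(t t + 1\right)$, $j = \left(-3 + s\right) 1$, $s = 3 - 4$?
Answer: $-168$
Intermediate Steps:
$s = -1$
$j = -4$ ($j = \left(-3 - 1\right) 1 = \left(-4\right) 1 = -4$)
$E{\left(t,I \right)} = 0$ ($E{\left(t,I \right)} = 0 \left(t^{2} + 1\right) = 0 \left(1 + t^{2}\right) = 0$)
$R{\left(K \right)} = -4 - K$
$E{\left(1,6 \right)} + 12 R{\left(4 + 6 \right)} = 0 + 12 \left(-4 - \left(4 + 6\right)\right) = 0 + 12 \left(-4 - 10\right) = 0 + 12 \left(-14\right) = 0 - 168 = -168$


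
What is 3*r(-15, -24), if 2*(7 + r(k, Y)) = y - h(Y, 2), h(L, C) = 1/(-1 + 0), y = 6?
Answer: -21/2 ≈ -10.500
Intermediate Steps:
h(L, C) = -1 (h(L, C) = 1/(-1) = -1)
r(k, Y) = -7/2 (r(k, Y) = -7 + (6 - 1*(-1))/2 = -7 + (6 + 1)/2 = -7 + (½)*7 = -7 + 7/2 = -7/2)
3*r(-15, -24) = 3*(-7/2) = -21/2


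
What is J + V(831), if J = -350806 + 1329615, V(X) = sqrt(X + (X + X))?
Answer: 978809 + 3*sqrt(277) ≈ 9.7886e+5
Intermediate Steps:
V(X) = sqrt(3)*sqrt(X) (V(X) = sqrt(X + 2*X) = sqrt(3*X) = sqrt(3)*sqrt(X))
J = 978809
J + V(831) = 978809 + sqrt(3)*sqrt(831) = 978809 + 3*sqrt(277)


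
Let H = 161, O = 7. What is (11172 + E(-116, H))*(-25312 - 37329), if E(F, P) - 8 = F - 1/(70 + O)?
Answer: -53365559207/77 ≈ -6.9306e+8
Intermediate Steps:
E(F, P) = 615/77 + F (E(F, P) = 8 + (F - 1/(70 + 7)) = 8 + (F - 1/77) = 8 + (-1/77 + F) = 615/77 + F)
(11172 + E(-116, H))*(-25312 - 37329) = (11172 + (615/77 - 116))*(-25312 - 37329) = (11172 - 8317/77)*(-62641) = (851927/77)*(-62641) = -53365559207/77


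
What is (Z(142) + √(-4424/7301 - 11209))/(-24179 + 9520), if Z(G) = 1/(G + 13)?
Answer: -1/2272145 - I*√12194358617/15289337 ≈ -4.4011e-7 - 0.0072226*I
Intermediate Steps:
Z(G) = 1/(13 + G)
(Z(142) + √(-4424/7301 - 11209))/(-24179 + 9520) = (1/(13 + 142) + √(-4424/7301 - 11209))/(-24179 + 9520) = (1/155 + √(-4424*1/7301 - 11209))/(-14659) = (1/155 + √(-632/1043 - 11209))*(-1/14659) = (1/155 + √(-11691619/1043))*(-1/14659) = (1/155 + I*√12194358617/1043)*(-1/14659) = -1/2272145 - I*√12194358617/15289337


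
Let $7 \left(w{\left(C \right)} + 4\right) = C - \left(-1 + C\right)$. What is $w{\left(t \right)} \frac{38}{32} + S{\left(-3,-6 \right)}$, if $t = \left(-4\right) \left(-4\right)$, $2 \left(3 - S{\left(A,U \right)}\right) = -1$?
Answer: $- \frac{121}{112} \approx -1.0804$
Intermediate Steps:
$S{\left(A,U \right)} = \frac{7}{2}$ ($S{\left(A,U \right)} = 3 - - \frac{1}{2} = 3 + \frac{1}{2} = \frac{7}{2}$)
$t = 16$
$w{\left(C \right)} = - \frac{27}{7}$ ($w{\left(C \right)} = -4 + \frac{C - \left(-1 + C\right)}{7} = -4 + \frac{1}{7} \cdot 1 = -4 + \frac{1}{7} = - \frac{27}{7}$)
$w{\left(t \right)} \frac{38}{32} + S{\left(-3,-6 \right)} = - \frac{27 \cdot \frac{38}{32}}{7} + \frac{7}{2} = - \frac{27 \cdot 38 \cdot \frac{1}{32}}{7} + \frac{7}{2} = \left(- \frac{27}{7}\right) \frac{19}{16} + \frac{7}{2} = - \frac{513}{112} + \frac{7}{2} = - \frac{121}{112}$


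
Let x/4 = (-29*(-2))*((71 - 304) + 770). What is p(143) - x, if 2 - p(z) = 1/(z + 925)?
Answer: -133053577/1068 ≈ -1.2458e+5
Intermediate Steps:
p(z) = 2 - 1/(925 + z) (p(z) = 2 - 1/(z + 925) = 2 - 1/(925 + z))
x = 124584 (x = 4*((-29*(-2))*((71 - 304) + 770)) = 4*(58*(-233 + 770)) = 4*(58*537) = 4*31146 = 124584)
p(143) - x = (1849 + 2*143)/(925 + 143) - 1*124584 = (1849 + 286)/1068 - 124584 = (1/1068)*2135 - 124584 = 2135/1068 - 124584 = -133053577/1068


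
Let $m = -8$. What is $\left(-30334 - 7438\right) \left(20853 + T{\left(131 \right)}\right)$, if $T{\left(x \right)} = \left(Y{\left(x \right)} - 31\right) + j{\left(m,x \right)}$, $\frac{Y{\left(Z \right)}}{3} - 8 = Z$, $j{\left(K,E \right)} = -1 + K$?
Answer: $-801899560$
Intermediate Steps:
$Y{\left(Z \right)} = 24 + 3 Z$
$T{\left(x \right)} = -16 + 3 x$ ($T{\left(x \right)} = \left(\left(24 + 3 x\right) - 31\right) - 9 = \left(-7 + 3 x\right) - 9 = -16 + 3 x$)
$\left(-30334 - 7438\right) \left(20853 + T{\left(131 \right)}\right) = \left(-30334 - 7438\right) \left(20853 + \left(-16 + 3 \cdot 131\right)\right) = - 37772 \left(20853 + \left(-16 + 393\right)\right) = - 37772 \left(20853 + 377\right) = \left(-37772\right) 21230 = -801899560$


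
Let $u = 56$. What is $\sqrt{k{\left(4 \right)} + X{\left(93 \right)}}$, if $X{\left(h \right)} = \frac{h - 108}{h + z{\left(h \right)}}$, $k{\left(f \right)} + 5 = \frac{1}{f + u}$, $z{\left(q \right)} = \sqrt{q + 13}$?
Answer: $\frac{\sqrt{-430605 - 4485 \sqrt{106}}}{30 \sqrt{93 + \sqrt{106}}} \approx 2.2646 i$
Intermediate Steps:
$z{\left(q \right)} = \sqrt{13 + q}$
$k{\left(f \right)} = -5 + \frac{1}{56 + f}$ ($k{\left(f \right)} = -5 + \frac{1}{f + 56} = -5 + \frac{1}{56 + f}$)
$X{\left(h \right)} = \frac{-108 + h}{h + \sqrt{13 + h}}$ ($X{\left(h \right)} = \frac{h - 108}{h + \sqrt{13 + h}} = \frac{-108 + h}{h + \sqrt{13 + h}}$)
$\sqrt{k{\left(4 \right)} + X{\left(93 \right)}} = \sqrt{\frac{-279 - 20}{56 + 4} + \frac{-108 + 93}{93 + \sqrt{13 + 93}}} = \sqrt{\frac{-279 - 20}{60} + \frac{1}{93 + \sqrt{106}} \left(-15\right)} = \sqrt{\frac{1}{60} \left(-299\right) - \frac{15}{93 + \sqrt{106}}} = \sqrt{- \frac{299}{60} - \frac{15}{93 + \sqrt{106}}}$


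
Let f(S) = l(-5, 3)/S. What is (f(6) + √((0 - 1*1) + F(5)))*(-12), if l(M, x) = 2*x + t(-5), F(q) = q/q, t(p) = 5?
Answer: -22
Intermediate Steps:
F(q) = 1
l(M, x) = 5 + 2*x (l(M, x) = 2*x + 5 = 5 + 2*x)
f(S) = 11/S (f(S) = (5 + 2*3)/S = (5 + 6)/S = 11/S)
(f(6) + √((0 - 1*1) + F(5)))*(-12) = (11/6 + √((0 - 1*1) + 1))*(-12) = (11*(⅙) + √((0 - 1) + 1))*(-12) = (11/6 + √(-1 + 1))*(-12) = (11/6 + √0)*(-12) = (11/6 + 0)*(-12) = (11/6)*(-12) = -22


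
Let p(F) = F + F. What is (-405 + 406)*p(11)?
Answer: 22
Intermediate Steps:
p(F) = 2*F
(-405 + 406)*p(11) = (-405 + 406)*(2*11) = 1*22 = 22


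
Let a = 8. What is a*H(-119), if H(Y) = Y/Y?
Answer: 8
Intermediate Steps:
H(Y) = 1
a*H(-119) = 8*1 = 8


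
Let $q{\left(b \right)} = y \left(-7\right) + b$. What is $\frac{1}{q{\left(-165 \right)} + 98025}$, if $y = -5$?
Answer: $\frac{1}{97895} \approx 1.0215 \cdot 10^{-5}$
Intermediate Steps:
$q{\left(b \right)} = 35 + b$ ($q{\left(b \right)} = \left(-5\right) \left(-7\right) + b = 35 + b$)
$\frac{1}{q{\left(-165 \right)} + 98025} = \frac{1}{\left(35 - 165\right) + 98025} = \frac{1}{-130 + 98025} = \frac{1}{97895}$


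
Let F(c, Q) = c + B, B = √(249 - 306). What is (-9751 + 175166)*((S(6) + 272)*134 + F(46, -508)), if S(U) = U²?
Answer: 6834616970 + 165415*I*√57 ≈ 6.8346e+9 + 1.2489e+6*I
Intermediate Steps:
B = I*√57 (B = √(-57) = I*√57 ≈ 7.5498*I)
F(c, Q) = c + I*√57
(-9751 + 175166)*((S(6) + 272)*134 + F(46, -508)) = (-9751 + 175166)*((6² + 272)*134 + (46 + I*√57)) = 165415*((36 + 272)*134 + (46 + I*√57)) = 165415*(308*134 + (46 + I*√57)) = 165415*(41272 + (46 + I*√57)) = 165415*(41318 + I*√57) = 6834616970 + 165415*I*√57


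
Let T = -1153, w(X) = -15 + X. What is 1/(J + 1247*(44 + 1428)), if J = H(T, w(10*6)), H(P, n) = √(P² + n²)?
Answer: 917792/1684683644811 - √1331434/3369367289622 ≈ 5.4444e-7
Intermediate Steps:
J = √1331434 (J = √((-1153)² + (-15 + 10*6)²) = √(1329409 + (-15 + 60)²) = √(1329409 + 45²) = √(1329409 + 2025) = √1331434 ≈ 1153.9)
1/(J + 1247*(44 + 1428)) = 1/(√1331434 + 1247*(44 + 1428)) = 1/(√1331434 + 1247*1472) = 1/(√1331434 + 1835584) = 1/(1835584 + √1331434)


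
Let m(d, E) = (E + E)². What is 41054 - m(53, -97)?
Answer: 3418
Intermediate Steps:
m(d, E) = 4*E² (m(d, E) = (2*E)² = 4*E²)
41054 - m(53, -97) = 41054 - 4*(-97)² = 41054 - 4*9409 = 41054 - 1*37636 = 41054 - 37636 = 3418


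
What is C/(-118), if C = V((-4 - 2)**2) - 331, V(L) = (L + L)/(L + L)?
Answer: 165/59 ≈ 2.7966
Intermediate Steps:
V(L) = 1 (V(L) = (2*L)/((2*L)) = (2*L)*(1/(2*L)) = 1)
C = -330 (C = 1 - 331 = -330)
C/(-118) = -330/(-118) = -330*(-1/118) = 165/59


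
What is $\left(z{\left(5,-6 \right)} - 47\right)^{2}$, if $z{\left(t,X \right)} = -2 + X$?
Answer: $3025$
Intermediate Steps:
$\left(z{\left(5,-6 \right)} - 47\right)^{2} = \left(\left(-2 - 6\right) - 47\right)^{2} = \left(-8 - 47\right)^{2} = \left(-55\right)^{2} = 3025$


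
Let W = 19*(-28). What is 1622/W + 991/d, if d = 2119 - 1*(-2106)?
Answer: -3162869/1123850 ≈ -2.8143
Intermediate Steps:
d = 4225 (d = 2119 + 2106 = 4225)
W = -532
1622/W + 991/d = 1622/(-532) + 991/4225 = 1622*(-1/532) + 991*(1/4225) = -811/266 + 991/4225 = -3162869/1123850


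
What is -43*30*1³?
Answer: -1290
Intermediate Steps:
-43*30*1³ = -1290*1 = -1290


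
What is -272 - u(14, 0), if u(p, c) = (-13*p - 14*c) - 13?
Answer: -77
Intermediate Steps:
u(p, c) = -13 - 14*c - 13*p (u(p, c) = (-14*c - 13*p) - 13 = -13 - 14*c - 13*p)
-272 - u(14, 0) = -272 - (-13 - 14*0 - 13*14) = -272 - (-13 + 0 - 182) = -272 - 1*(-195) = -272 + 195 = -77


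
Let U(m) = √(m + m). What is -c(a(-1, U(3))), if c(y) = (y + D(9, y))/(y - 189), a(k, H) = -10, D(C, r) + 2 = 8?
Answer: -4/199 ≈ -0.020101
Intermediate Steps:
D(C, r) = 6 (D(C, r) = -2 + 8 = 6)
U(m) = √2*√m (U(m) = √(2*m) = √2*√m)
c(y) = (6 + y)/(-189 + y) (c(y) = (y + 6)/(y - 189) = (6 + y)/(-189 + y))
-c(a(-1, U(3))) = -(6 - 10)/(-189 - 10) = -(-4)/(-199) = -(-1)*(-4)/199 = -1*4/199 = -4/199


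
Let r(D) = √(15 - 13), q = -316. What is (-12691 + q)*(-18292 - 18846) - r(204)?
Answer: 483053966 - √2 ≈ 4.8305e+8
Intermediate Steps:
r(D) = √2
(-12691 + q)*(-18292 - 18846) - r(204) = (-12691 - 316)*(-18292 - 18846) - √2 = -13007*(-37138) - √2 = 483053966 - √2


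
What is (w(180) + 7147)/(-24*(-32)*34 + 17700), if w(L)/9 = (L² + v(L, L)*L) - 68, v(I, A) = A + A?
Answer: 881335/43812 ≈ 20.116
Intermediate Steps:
v(I, A) = 2*A
w(L) = -612 + 27*L² (w(L) = 9*((L² + (2*L)*L) - 68) = 9*((L² + 2*L²) - 68) = 9*(3*L² - 68) = 9*(-68 + 3*L²) = -612 + 27*L²)
(w(180) + 7147)/(-24*(-32)*34 + 17700) = ((-612 + 27*180²) + 7147)/(-24*(-32)*34 + 17700) = ((-612 + 27*32400) + 7147)/(768*34 + 17700) = ((-612 + 874800) + 7147)/(26112 + 17700) = (874188 + 7147)/43812 = 881335*(1/43812) = 881335/43812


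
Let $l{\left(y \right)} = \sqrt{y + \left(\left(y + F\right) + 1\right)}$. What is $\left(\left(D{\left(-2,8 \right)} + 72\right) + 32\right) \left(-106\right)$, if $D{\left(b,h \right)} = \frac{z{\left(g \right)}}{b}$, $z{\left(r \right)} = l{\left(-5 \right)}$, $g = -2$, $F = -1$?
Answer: $-11024 + 53 i \sqrt{10} \approx -11024.0 + 167.6 i$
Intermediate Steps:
$l{\left(y \right)} = \sqrt{2} \sqrt{y}$ ($l{\left(y \right)} = \sqrt{y + \left(\left(y - 1\right) + 1\right)} = \sqrt{y + \left(\left(-1 + y\right) + 1\right)} = \sqrt{y + y} = \sqrt{2 y} = \sqrt{2} \sqrt{y}$)
$z{\left(r \right)} = i \sqrt{10}$ ($z{\left(r \right)} = \sqrt{2} \sqrt{-5} = \sqrt{2} i \sqrt{5} = i \sqrt{10}$)
$D{\left(b,h \right)} = \frac{i \sqrt{10}}{b}$
$\left(\left(D{\left(-2,8 \right)} + 72\right) + 32\right) \left(-106\right) = \left(\left(\frac{i \sqrt{10}}{-2} + 72\right) + 32\right) \left(-106\right) = \left(\left(i \sqrt{10} \left(- \frac{1}{2}\right) + 72\right) + 32\right) \left(-106\right) = \left(\left(- \frac{i \sqrt{10}}{2} + 72\right) + 32\right) \left(-106\right) = \left(\left(72 - \frac{i \sqrt{10}}{2}\right) + 32\right) \left(-106\right) = \left(104 - \frac{i \sqrt{10}}{2}\right) \left(-106\right) = -11024 + 53 i \sqrt{10}$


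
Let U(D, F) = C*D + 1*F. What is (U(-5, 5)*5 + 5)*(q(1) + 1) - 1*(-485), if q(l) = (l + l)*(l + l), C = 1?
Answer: 510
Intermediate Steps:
q(l) = 4*l² (q(l) = (2*l)*(2*l) = 4*l²)
U(D, F) = D + F (U(D, F) = 1*D + 1*F = D + F)
(U(-5, 5)*5 + 5)*(q(1) + 1) - 1*(-485) = ((-5 + 5)*5 + 5)*(4*1² + 1) - 1*(-485) = (0*5 + 5)*(4*1 + 1) + 485 = (0 + 5)*(4 + 1) + 485 = 5*5 + 485 = 25 + 485 = 510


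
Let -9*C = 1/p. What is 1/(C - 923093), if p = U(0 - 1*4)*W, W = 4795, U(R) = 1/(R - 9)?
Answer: -43155/39836078402 ≈ -1.0833e-6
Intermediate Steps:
U(R) = 1/(-9 + R)
p = -4795/13 (p = 4795/(-9 + (0 - 1*4)) = 4795/(-9 + (0 - 4)) = 4795/(-9 - 4) = 4795/(-13) = -1/13*4795 = -4795/13 ≈ -368.85)
C = 13/43155 (C = -1/(9*(-4795/13)) = -1/9*(-13/4795) = 13/43155 ≈ 0.00030124)
1/(C - 923093) = 1/(13/43155 - 923093) = 1/(-39836078402/43155) = -43155/39836078402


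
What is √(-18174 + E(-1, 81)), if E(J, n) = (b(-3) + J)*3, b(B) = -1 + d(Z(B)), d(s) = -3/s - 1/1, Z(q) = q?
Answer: 6*I*√505 ≈ 134.83*I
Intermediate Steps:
d(s) = -1 - 3/s (d(s) = -3/s - 1*1 = -3/s - 1 = -1 - 3/s)
b(B) = -1 + (-3 - B)/B
E(J, n) = -3 + 3*J (E(J, n) = ((-2 - 3/(-3)) + J)*3 = ((-2 - 3*(-⅓)) + J)*3 = ((-2 + 1) + J)*3 = (-1 + J)*3 = -3 + 3*J)
√(-18174 + E(-1, 81)) = √(-18174 + (-3 + 3*(-1))) = √(-18174 + (-3 - 3)) = √(-18174 - 6) = √(-18180) = 6*I*√505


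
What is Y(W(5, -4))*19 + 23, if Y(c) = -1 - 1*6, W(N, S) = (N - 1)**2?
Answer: -110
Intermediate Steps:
W(N, S) = (-1 + N)**2
Y(c) = -7 (Y(c) = -1 - 6 = -7)
Y(W(5, -4))*19 + 23 = -7*19 + 23 = -133 + 23 = -110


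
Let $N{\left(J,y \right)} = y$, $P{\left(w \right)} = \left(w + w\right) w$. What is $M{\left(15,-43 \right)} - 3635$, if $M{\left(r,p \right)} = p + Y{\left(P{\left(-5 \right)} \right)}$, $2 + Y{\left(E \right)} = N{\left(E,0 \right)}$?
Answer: $-3680$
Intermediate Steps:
$P{\left(w \right)} = 2 w^{2}$ ($P{\left(w \right)} = 2 w w = 2 w^{2}$)
$Y{\left(E \right)} = -2$ ($Y{\left(E \right)} = -2 + 0 = -2$)
$M{\left(r,p \right)} = -2 + p$ ($M{\left(r,p \right)} = p - 2 = -2 + p$)
$M{\left(15,-43 \right)} - 3635 = \left(-2 - 43\right) - 3635 = -45 - 3635 = -3680$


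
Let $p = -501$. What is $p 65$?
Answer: $-32565$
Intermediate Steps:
$p 65 = \left(-501\right) 65 = -32565$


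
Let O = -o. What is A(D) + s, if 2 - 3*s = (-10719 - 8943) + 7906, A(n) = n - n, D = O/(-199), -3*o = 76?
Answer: 11758/3 ≈ 3919.3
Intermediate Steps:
o = -76/3 (o = -⅓*76 = -76/3 ≈ -25.333)
O = 76/3 (O = -1*(-76/3) = 76/3 ≈ 25.333)
D = -76/597 (D = (76/3)/(-199) = (76/3)*(-1/199) = -76/597 ≈ -0.12730)
A(n) = 0
s = 11758/3 (s = ⅔ - ((-10719 - 8943) + 7906)/3 = ⅔ - (-19662 + 7906)/3 = ⅔ - ⅓*(-11756) = ⅔ + 11756/3 = 11758/3 ≈ 3919.3)
A(D) + s = 0 + 11758/3 = 11758/3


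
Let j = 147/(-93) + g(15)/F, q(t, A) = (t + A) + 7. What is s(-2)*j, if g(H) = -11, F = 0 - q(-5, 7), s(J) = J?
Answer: 200/279 ≈ 0.71685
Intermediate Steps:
q(t, A) = 7 + A + t (q(t, A) = (A + t) + 7 = 7 + A + t)
F = -9 (F = 0 - (7 + 7 - 5) = 0 - 1*9 = 0 - 9 = -9)
j = -100/279 (j = 147/(-93) - 11/(-9) = 147*(-1/93) - 11*(-1/9) = -49/31 + 11/9 = -100/279 ≈ -0.35842)
s(-2)*j = -2*(-100/279) = 200/279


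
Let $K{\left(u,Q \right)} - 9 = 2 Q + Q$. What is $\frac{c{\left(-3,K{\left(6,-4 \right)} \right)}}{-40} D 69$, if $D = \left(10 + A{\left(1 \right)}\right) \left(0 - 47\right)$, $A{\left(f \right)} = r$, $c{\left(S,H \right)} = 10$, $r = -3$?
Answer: $\frac{22701}{4} \approx 5675.3$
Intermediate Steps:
$K{\left(u,Q \right)} = 9 + 3 Q$ ($K{\left(u,Q \right)} = 9 + \left(2 Q + Q\right) = 9 + 3 Q$)
$A{\left(f \right)} = -3$
$D = -329$ ($D = \left(10 - 3\right) \left(0 - 47\right) = 7 \left(-47\right) = -329$)
$\frac{c{\left(-3,K{\left(6,-4 \right)} \right)}}{-40} D 69 = \frac{10}{-40} \left(-329\right) 69 = 10 \left(- \frac{1}{40}\right) \left(-329\right) 69 = \left(- \frac{1}{4}\right) \left(-329\right) 69 = \frac{329}{4} \cdot 69 = \frac{22701}{4}$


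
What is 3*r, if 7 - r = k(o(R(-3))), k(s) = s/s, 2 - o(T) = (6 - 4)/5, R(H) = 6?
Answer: 18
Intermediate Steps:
o(T) = 8/5 (o(T) = 2 - (6 - 4)/5 = 2 - 2/5 = 8/5)
k(s) = 1
r = 6 (r = 7 - 1*1 = 7 - 1 = 6)
3*r = 3*6 = 18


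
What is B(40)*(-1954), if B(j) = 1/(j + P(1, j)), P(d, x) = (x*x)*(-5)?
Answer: 977/3980 ≈ 0.24548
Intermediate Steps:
P(d, x) = -5*x**2 (P(d, x) = x**2*(-5) = -5*x**2)
B(j) = 1/(j - 5*j**2)
B(40)*(-1954) = -1/(40*(-1 + 5*40))*(-1954) = -1*1/40/(-1 + 200)*(-1954) = -1*1/40/199*(-1954) = -1*1/40*1/199*(-1954) = -1/7960*(-1954) = 977/3980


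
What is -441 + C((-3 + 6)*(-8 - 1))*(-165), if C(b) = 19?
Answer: -3576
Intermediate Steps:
-441 + C((-3 + 6)*(-8 - 1))*(-165) = -441 + 19*(-165) = -441 - 3135 = -3576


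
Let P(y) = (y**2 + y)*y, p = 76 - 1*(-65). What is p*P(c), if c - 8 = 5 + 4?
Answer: 733482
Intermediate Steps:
p = 141 (p = 76 + 65 = 141)
c = 17 (c = 8 + (5 + 4) = 8 + 9 = 17)
P(y) = y*(y + y**2) (P(y) = (y + y**2)*y = y*(y + y**2))
p*P(c) = 141*(17**2*(1 + 17)) = 141*(289*18) = 141*5202 = 733482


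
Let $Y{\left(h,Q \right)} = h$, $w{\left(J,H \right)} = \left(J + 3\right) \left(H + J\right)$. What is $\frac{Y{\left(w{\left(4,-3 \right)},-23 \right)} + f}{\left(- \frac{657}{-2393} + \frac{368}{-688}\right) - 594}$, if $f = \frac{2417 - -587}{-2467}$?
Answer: $- \frac{1467854235}{150854074798} \approx -0.0097303$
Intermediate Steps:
$w{\left(J,H \right)} = \left(3 + J\right) \left(H + J\right)$
$f = - \frac{3004}{2467}$ ($f = \left(2417 + 587\right) \left(- \frac{1}{2467}\right) = 3004 \left(- \frac{1}{2467}\right) = - \frac{3004}{2467} \approx -1.2177$)
$\frac{Y{\left(w{\left(4,-3 \right)},-23 \right)} + f}{\left(- \frac{657}{-2393} + \frac{368}{-688}\right) - 594} = \frac{\left(4^{2} + 3 \left(-3\right) + 3 \cdot 4 - 12\right) - \frac{3004}{2467}}{\left(- \frac{657}{-2393} + \frac{368}{-688}\right) - 594} = \frac{\left(16 - 9 + 12 - 12\right) - \frac{3004}{2467}}{\left(\left(-657\right) \left(- \frac{1}{2393}\right) + 368 \left(- \frac{1}{688}\right)\right) - 594} = \frac{7 - \frac{3004}{2467}}{\left(\frac{657}{2393} - \frac{23}{43}\right) - 594} = \frac{14265}{2467 \left(- \frac{26788}{102899} - 594\right)} = \frac{14265}{2467 \left(- \frac{61148794}{102899}\right)} = \frac{14265}{2467} \left(- \frac{102899}{61148794}\right) = - \frac{1467854235}{150854074798}$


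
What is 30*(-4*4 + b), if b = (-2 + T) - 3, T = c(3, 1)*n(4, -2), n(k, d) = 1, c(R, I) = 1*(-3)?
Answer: -720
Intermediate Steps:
c(R, I) = -3
T = -3 (T = -3*1 = -3)
b = -8 (b = (-2 - 3) - 3 = -5 - 3 = -8)
30*(-4*4 + b) = 30*(-4*4 - 8) = 30*(-16 - 8) = 30*(-24) = -720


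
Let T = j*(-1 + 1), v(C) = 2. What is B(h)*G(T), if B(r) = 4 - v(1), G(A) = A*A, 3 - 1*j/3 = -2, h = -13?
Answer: 0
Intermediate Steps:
j = 15 (j = 9 - 3*(-2) = 9 + 6 = 15)
T = 0 (T = 15*(-1 + 1) = 15*0 = 0)
G(A) = A²
B(r) = 2 (B(r) = 4 - 1*2 = 4 - 2 = 2)
B(h)*G(T) = 2*0² = 2*0 = 0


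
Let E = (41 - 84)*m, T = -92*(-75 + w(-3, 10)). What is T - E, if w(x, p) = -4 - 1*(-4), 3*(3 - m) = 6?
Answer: 6943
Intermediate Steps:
m = 1 (m = 3 - ⅓*6 = 3 - 2 = 1)
w(x, p) = 0 (w(x, p) = -4 + 4 = 0)
T = 6900 (T = -92*(-75 + 0) = -92*(-75) = 6900)
E = -43 (E = (41 - 84)*1 = -43*1 = -43)
T - E = 6900 - 1*(-43) = 6900 + 43 = 6943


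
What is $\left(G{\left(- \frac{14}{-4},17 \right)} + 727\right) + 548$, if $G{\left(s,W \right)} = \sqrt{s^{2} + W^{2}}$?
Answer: $1275 + \frac{\sqrt{1205}}{2} \approx 1292.4$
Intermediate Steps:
$G{\left(s,W \right)} = \sqrt{W^{2} + s^{2}}$
$\left(G{\left(- \frac{14}{-4},17 \right)} + 727\right) + 548 = \left(\sqrt{17^{2} + \left(- \frac{14}{-4}\right)^{2}} + 727\right) + 548 = \left(\sqrt{289 + \left(\left(-14\right) \left(- \frac{1}{4}\right)\right)^{2}} + 727\right) + 548 = \left(\sqrt{289 + \left(\frac{7}{2}\right)^{2}} + 727\right) + 548 = \left(\sqrt{289 + \frac{49}{4}} + 727\right) + 548 = \left(\sqrt{\frac{1205}{4}} + 727\right) + 548 = \left(\frac{\sqrt{1205}}{2} + 727\right) + 548 = \left(727 + \frac{\sqrt{1205}}{2}\right) + 548 = 1275 + \frac{\sqrt{1205}}{2}$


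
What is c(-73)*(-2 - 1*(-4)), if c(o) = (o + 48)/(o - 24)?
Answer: 50/97 ≈ 0.51546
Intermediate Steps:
c(o) = (48 + o)/(-24 + o)
c(-73)*(-2 - 1*(-4)) = ((48 - 73)/(-24 - 73))*(-2 - 1*(-4)) = (-25/(-97))*(-2 + 4) = -1/97*(-25)*2 = (25/97)*2 = 50/97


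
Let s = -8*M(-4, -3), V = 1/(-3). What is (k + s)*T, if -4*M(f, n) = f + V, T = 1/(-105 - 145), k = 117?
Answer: -13/30 ≈ -0.43333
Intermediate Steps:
V = -⅓ ≈ -0.33333
T = -1/250 (T = 1/(-250) = -1/250 ≈ -0.0040000)
M(f, n) = 1/12 - f/4 (M(f, n) = -(f - ⅓)/4 = -(-⅓ + f)/4 = 1/12 - f/4)
s = -26/3 (s = -8*(1/12 - ¼*(-4)) = -8*(1/12 + 1) = -8*13/12 = -26/3 ≈ -8.6667)
(k + s)*T = (117 - 26/3)*(-1/250) = (325/3)*(-1/250) = -13/30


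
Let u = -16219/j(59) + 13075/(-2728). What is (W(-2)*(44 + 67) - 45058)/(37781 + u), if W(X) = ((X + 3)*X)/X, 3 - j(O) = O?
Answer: -61307708/51921795 ≈ -1.1808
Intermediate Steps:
j(O) = 3 - O
W(X) = 3 + X (W(X) = ((3 + X)*X)/X = (X*(3 + X))/X = 3 + X)
u = 388511/1364 (u = -16219/(3 - 1*59) + 13075/(-2728) = -16219/(3 - 59) + 13075*(-1/2728) = -16219/(-56) - 13075/2728 = -16219*(-1/56) - 13075/2728 = 2317/8 - 13075/2728 = 388511/1364 ≈ 284.83)
(W(-2)*(44 + 67) - 45058)/(37781 + u) = ((3 - 2)*(44 + 67) - 45058)/(37781 + 388511/1364) = (1*111 - 45058)/(51921795/1364) = (111 - 45058)*(1364/51921795) = -44947*1364/51921795 = -61307708/51921795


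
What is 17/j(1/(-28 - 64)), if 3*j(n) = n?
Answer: -4692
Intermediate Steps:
j(n) = n/3
17/j(1/(-28 - 64)) = 17/((1/(3*(-28 - 64)))) = 17/(((⅓)/(-92))) = 17/(((⅓)*(-1/92))) = 17/(-1/276) = 17*(-276) = -4692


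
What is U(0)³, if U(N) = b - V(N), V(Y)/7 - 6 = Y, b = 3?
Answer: -59319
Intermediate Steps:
V(Y) = 42 + 7*Y
U(N) = -39 - 7*N (U(N) = 3 - (42 + 7*N) = 3 + (-42 - 7*N) = -39 - 7*N)
U(0)³ = (-39 - 7*0)³ = (-39 + 0)³ = (-39)³ = -59319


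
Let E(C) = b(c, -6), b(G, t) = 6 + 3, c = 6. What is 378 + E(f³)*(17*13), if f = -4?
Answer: 2367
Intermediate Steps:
b(G, t) = 9
E(C) = 9
378 + E(f³)*(17*13) = 378 + 9*(17*13) = 378 + 9*221 = 378 + 1989 = 2367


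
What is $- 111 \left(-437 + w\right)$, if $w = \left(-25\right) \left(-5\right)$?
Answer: $34632$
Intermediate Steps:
$w = 125$
$- 111 \left(-437 + w\right) = - 111 \left(-437 + 125\right) = \left(-111\right) \left(-312\right) = 34632$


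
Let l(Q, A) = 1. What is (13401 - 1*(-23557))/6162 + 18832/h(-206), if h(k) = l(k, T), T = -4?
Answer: 58039871/3081 ≈ 18838.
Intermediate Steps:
h(k) = 1
(13401 - 1*(-23557))/6162 + 18832/h(-206) = (13401 - 1*(-23557))/6162 + 18832/1 = (13401 + 23557)*(1/6162) + 18832*1 = 36958*(1/6162) + 18832 = 18479/3081 + 18832 = 58039871/3081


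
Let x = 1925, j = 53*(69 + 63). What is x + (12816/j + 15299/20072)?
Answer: 22556660013/11701976 ≈ 1927.6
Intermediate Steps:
j = 6996 (j = 53*132 = 6996)
x + (12816/j + 15299/20072) = 1925 + (12816/6996 + 15299/20072) = 1925 + (12816*(1/6996) + 15299*(1/20072)) = 1925 + (1068/583 + 15299/20072) = 1925 + 30356213/11701976 = 22556660013/11701976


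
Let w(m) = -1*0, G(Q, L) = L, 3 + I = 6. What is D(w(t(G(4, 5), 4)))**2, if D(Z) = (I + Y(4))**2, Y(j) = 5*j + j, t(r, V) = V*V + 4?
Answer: 531441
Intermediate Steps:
I = 3 (I = -3 + 6 = 3)
t(r, V) = 4 + V**2 (t(r, V) = V**2 + 4 = 4 + V**2)
Y(j) = 6*j
w(m) = 0
D(Z) = 729 (D(Z) = (3 + 6*4)**2 = (3 + 24)**2 = 27**2 = 729)
D(w(t(G(4, 5), 4)))**2 = 729**2 = 531441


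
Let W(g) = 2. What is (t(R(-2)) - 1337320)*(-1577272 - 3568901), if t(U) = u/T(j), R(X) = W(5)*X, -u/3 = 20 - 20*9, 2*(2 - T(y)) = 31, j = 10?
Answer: 6882263051400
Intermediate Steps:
T(y) = -27/2 (T(y) = 2 - ½*31 = 2 - 31/2 = -27/2)
u = 480 (u = -3*(20 - 20*9) = -3*(20 - 180) = -3*(-160) = 480)
R(X) = 2*X
t(U) = -320/9 (t(U) = 480/(-27/2) = 480*(-2/27) = -320/9)
(t(R(-2)) - 1337320)*(-1577272 - 3568901) = (-320/9 - 1337320)*(-1577272 - 3568901) = -12036200/9*(-5146173) = 6882263051400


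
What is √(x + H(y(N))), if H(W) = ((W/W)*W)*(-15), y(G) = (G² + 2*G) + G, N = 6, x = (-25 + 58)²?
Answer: 3*√31 ≈ 16.703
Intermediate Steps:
x = 1089 (x = 33² = 1089)
y(G) = G² + 3*G
H(W) = -15*W (H(W) = (1*W)*(-15) = W*(-15) = -15*W)
√(x + H(y(N))) = √(1089 - 90*(3 + 6)) = √(1089 - 90*9) = √(1089 - 15*54) = √(1089 - 810) = √279 = 3*√31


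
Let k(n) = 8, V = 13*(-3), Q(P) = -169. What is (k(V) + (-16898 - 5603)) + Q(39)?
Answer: -22662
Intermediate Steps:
V = -39
(k(V) + (-16898 - 5603)) + Q(39) = (8 + (-16898 - 5603)) - 169 = (8 - 22501) - 169 = -22493 - 169 = -22662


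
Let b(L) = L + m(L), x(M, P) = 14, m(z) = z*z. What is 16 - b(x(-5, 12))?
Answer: -194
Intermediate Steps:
m(z) = z²
b(L) = L + L²
16 - b(x(-5, 12)) = 16 - 14*(1 + 14) = 16 - 14*15 = 16 - 1*210 = 16 - 210 = -194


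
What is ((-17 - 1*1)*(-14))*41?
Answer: 10332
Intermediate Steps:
((-17 - 1*1)*(-14))*41 = ((-17 - 1)*(-14))*41 = -18*(-14)*41 = 252*41 = 10332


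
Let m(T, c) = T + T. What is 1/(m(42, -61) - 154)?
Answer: -1/70 ≈ -0.014286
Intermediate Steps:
m(T, c) = 2*T
1/(m(42, -61) - 154) = 1/(2*42 - 154) = 1/(84 - 154) = 1/(-70) = -1/70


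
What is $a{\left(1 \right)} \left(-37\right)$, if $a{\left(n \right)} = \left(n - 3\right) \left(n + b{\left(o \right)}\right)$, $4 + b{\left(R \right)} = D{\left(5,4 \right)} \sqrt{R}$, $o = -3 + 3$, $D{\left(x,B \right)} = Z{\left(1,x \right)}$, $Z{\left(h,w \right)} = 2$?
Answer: $-222$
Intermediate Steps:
$D{\left(x,B \right)} = 2$
$o = 0$
$b{\left(R \right)} = -4 + 2 \sqrt{R}$
$a{\left(n \right)} = \left(-4 + n\right) \left(-3 + n\right)$ ($a{\left(n \right)} = \left(n - 3\right) \left(n - \left(4 - 2 \sqrt{0}\right)\right) = \left(-3 + n\right) \left(n + \left(-4 + 2 \cdot 0\right)\right) = \left(-3 + n\right) \left(n + \left(-4 + 0\right)\right) = \left(-3 + n\right) \left(n - 4\right) = \left(-3 + n\right) \left(-4 + n\right) = \left(-4 + n\right) \left(-3 + n\right)$)
$a{\left(1 \right)} \left(-37\right) = \left(12 + 1^{2} - 7\right) \left(-37\right) = \left(12 + 1 - 7\right) \left(-37\right) = 6 \left(-37\right) = -222$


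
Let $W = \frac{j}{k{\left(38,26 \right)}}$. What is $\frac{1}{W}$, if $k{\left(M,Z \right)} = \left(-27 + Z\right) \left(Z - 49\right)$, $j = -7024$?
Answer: $- \frac{23}{7024} \approx -0.0032745$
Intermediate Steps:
$k{\left(M,Z \right)} = \left(-49 + Z\right) \left(-27 + Z\right)$ ($k{\left(M,Z \right)} = \left(-27 + Z\right) \left(-49 + Z\right) = \left(-49 + Z\right) \left(-27 + Z\right)$)
$W = - \frac{7024}{23}$ ($W = - \frac{7024}{1323 + 26^{2} - 1976} = - \frac{7024}{1323 + 676 - 1976} = - \frac{7024}{23} \approx -305.39$)
$\frac{1}{W} = \frac{1}{- \frac{7024}{23}} = - \frac{23}{7024}$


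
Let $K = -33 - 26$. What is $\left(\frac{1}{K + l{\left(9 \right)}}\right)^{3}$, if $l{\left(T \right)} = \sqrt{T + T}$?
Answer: $- \frac{208565}{41529573847} - \frac{31383 \sqrt{2}}{41529573847} \approx -6.0908 \cdot 10^{-6}$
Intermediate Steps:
$K = -59$
$l{\left(T \right)} = \sqrt{2} \sqrt{T}$ ($l{\left(T \right)} = \sqrt{2 T} = \sqrt{2} \sqrt{T}$)
$\left(\frac{1}{K + l{\left(9 \right)}}\right)^{3} = \left(\frac{1}{-59 + \sqrt{2} \sqrt{9}}\right)^{3} = \left(\frac{1}{-59 + \sqrt{2} \cdot 3}\right)^{3} = \left(\frac{1}{-59 + 3 \sqrt{2}}\right)^{3} = \frac{1}{\left(-59 + 3 \sqrt{2}\right)^{3}}$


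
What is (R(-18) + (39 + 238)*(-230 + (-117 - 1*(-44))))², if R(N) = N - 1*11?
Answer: 7049281600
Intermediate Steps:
R(N) = -11 + N (R(N) = N - 11 = -11 + N)
(R(-18) + (39 + 238)*(-230 + (-117 - 1*(-44))))² = ((-11 - 18) + (39 + 238)*(-230 + (-117 - 1*(-44))))² = (-29 + 277*(-230 + (-117 + 44)))² = (-29 + 277*(-230 - 73))² = (-29 + 277*(-303))² = (-29 - 83931)² = (-83960)² = 7049281600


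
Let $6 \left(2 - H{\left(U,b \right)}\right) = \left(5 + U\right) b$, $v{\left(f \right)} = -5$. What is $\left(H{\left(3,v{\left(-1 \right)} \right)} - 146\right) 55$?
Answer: $- \frac{22660}{3} \approx -7553.3$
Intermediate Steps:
$H{\left(U,b \right)} = 2 - \frac{b \left(5 + U\right)}{6}$ ($H{\left(U,b \right)} = 2 - \frac{\left(5 + U\right) b}{6} = 2 - \frac{b \left(5 + U\right)}{6}$)
$\left(H{\left(3,v{\left(-1 \right)} \right)} - 146\right) 55 = \left(\left(2 - - \frac{25}{6} - \frac{1}{2} \left(-5\right)\right) - 146\right) 55 = \left(\left(2 + \frac{25}{6} + \frac{5}{2}\right) - 146\right) 55 = \left(\frac{26}{3} - 146\right) 55 = \left(- \frac{412}{3}\right) 55 = - \frac{22660}{3}$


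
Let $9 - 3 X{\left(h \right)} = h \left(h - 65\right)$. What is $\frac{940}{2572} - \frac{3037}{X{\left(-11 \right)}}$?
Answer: $\frac{6052718}{531761} \approx 11.382$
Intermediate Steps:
$X{\left(h \right)} = 3 - \frac{h \left(-65 + h\right)}{3}$ ($X{\left(h \right)} = 3 - \frac{h \left(h - 65\right)}{3} = 3 - \frac{h \left(-65 + h\right)}{3}$)
$\frac{940}{2572} - \frac{3037}{X{\left(-11 \right)}} = \frac{940}{2572} - \frac{3037}{3 - \frac{\left(-11\right)^{2}}{3} + \frac{65}{3} \left(-11\right)} = 940 \cdot \frac{1}{2572} - \frac{3037}{3 - \frac{121}{3} - \frac{715}{3}} = \frac{235}{643} - \frac{3037}{3 - \frac{121}{3} - \frac{715}{3}} = \frac{235}{643} - \frac{3037}{- \frac{827}{3}} = \frac{235}{643} - - \frac{9111}{827} = \frac{235}{643} + \frac{9111}{827} = \frac{6052718}{531761}$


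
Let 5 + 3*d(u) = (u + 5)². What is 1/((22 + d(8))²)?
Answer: 9/52900 ≈ 0.00017013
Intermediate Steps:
d(u) = -5/3 + (5 + u)²/3 (d(u) = -5/3 + (u + 5)²/3 = -5/3 + (5 + u)²/3)
1/((22 + d(8))²) = 1/((22 + (-5/3 + (5 + 8)²/3))²) = 1/((22 + (-5/3 + (⅓)*13²))²) = 1/((22 + (-5/3 + (⅓)*169))²) = 1/((22 + (-5/3 + 169/3))²) = 1/((22 + 164/3)²) = 1/((230/3)²) = 1/(52900/9) = 9/52900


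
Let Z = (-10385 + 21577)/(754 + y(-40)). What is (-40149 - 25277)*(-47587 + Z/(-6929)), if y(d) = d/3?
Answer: 23967533119468066/7698119 ≈ 3.1134e+9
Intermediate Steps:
y(d) = d/3 (y(d) = d*(⅓) = d/3)
Z = 16788/1111 (Z = (-10385 + 21577)/(754 + (⅓)*(-40)) = 11192/(754 - 40/3) = 11192/(2222/3) = 11192*(3/2222) = 16788/1111 ≈ 15.111)
(-40149 - 25277)*(-47587 + Z/(-6929)) = (-40149 - 25277)*(-47587 + (16788/1111)/(-6929)) = -65426*(-47587 + (16788/1111)*(-1/6929)) = -65426*(-47587 - 16788/7698119) = -65426*(-366330405641/7698119) = 23967533119468066/7698119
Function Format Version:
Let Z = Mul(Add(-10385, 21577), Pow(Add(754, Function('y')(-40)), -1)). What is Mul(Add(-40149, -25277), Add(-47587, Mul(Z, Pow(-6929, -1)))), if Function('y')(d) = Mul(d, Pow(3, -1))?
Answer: Rational(23967533119468066, 7698119) ≈ 3.1134e+9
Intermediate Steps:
Function('y')(d) = Mul(Rational(1, 3), d) (Function('y')(d) = Mul(d, Rational(1, 3)) = Mul(Rational(1, 3), d))
Z = Rational(16788, 1111) (Z = Mul(Add(-10385, 21577), Pow(Add(754, Mul(Rational(1, 3), -40)), -1)) = Mul(11192, Pow(Add(754, Rational(-40, 3)), -1)) = Mul(11192, Pow(Rational(2222, 3), -1)) = Mul(11192, Rational(3, 2222)) = Rational(16788, 1111) ≈ 15.111)
Mul(Add(-40149, -25277), Add(-47587, Mul(Z, Pow(-6929, -1)))) = Mul(Add(-40149, -25277), Add(-47587, Mul(Rational(16788, 1111), Pow(-6929, -1)))) = Mul(-65426, Add(-47587, Mul(Rational(16788, 1111), Rational(-1, 6929)))) = Mul(-65426, Add(-47587, Rational(-16788, 7698119))) = Mul(-65426, Rational(-366330405641, 7698119)) = Rational(23967533119468066, 7698119)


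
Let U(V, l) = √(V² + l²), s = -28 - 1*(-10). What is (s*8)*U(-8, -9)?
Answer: -144*√145 ≈ -1734.0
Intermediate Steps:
s = -18 (s = -28 + 10 = -18)
(s*8)*U(-8, -9) = (-18*8)*√((-8)² + (-9)²) = -144*√(64 + 81) = -144*√145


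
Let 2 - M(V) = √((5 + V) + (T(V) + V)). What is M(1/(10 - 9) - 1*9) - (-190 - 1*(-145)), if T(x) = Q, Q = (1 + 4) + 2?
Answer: 47 - 2*I ≈ 47.0 - 2.0*I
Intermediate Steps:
Q = 7 (Q = 5 + 2 = 7)
T(x) = 7
M(V) = 2 - √(12 + 2*V) (M(V) = 2 - √((5 + V) + (7 + V)) = 2 - √(12 + 2*V))
M(1/(10 - 9) - 1*9) - (-190 - 1*(-145)) = (2 - √(12 + 2*(1/(10 - 9) - 1*9))) - (-190 - 1*(-145)) = (2 - √(12 + 2*(1/1 - 9))) - (-190 + 145) = (2 - √(12 + 2*(1 - 9))) - 1*(-45) = (2 - √(12 + 2*(-8))) + 45 = (2 - √(12 - 16)) + 45 = (2 - √(-4)) + 45 = (2 - 2*I) + 45 = 47 - 2*I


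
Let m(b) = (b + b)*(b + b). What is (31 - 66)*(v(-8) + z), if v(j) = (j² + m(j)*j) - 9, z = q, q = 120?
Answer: 65555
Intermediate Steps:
z = 120
m(b) = 4*b² (m(b) = (2*b)*(2*b) = 4*b²)
v(j) = -9 + j² + 4*j³ (v(j) = (j² + (4*j²)*j) - 9 = (j² + 4*j³) - 9 = -9 + j² + 4*j³)
(31 - 66)*(v(-8) + z) = (31 - 66)*((-9 + (-8)² + 4*(-8)³) + 120) = -35*((-9 + 64 + 4*(-512)) + 120) = -35*((-9 + 64 - 2048) + 120) = -35*(-1993 + 120) = -35*(-1873) = 65555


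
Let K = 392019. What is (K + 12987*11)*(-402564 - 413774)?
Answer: -436639604088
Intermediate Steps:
(K + 12987*11)*(-402564 - 413774) = (392019 + 12987*11)*(-402564 - 413774) = (392019 + 142857)*(-816338) = 534876*(-816338) = -436639604088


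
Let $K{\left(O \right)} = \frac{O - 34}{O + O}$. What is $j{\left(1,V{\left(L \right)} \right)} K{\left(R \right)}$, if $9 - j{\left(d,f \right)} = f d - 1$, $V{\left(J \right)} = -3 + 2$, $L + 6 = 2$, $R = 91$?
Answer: $\frac{627}{182} \approx 3.4451$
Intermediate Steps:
$L = -4$ ($L = -6 + 2 = -4$)
$V{\left(J \right)} = -1$
$j{\left(d,f \right)} = 10 - d f$ ($j{\left(d,f \right)} = 9 - \left(f d - 1\right) = 9 - \left(d f - 1\right) = 9 - \left(-1 + d f\right) = 10 - d f$)
$K{\left(O \right)} = \frac{-34 + O}{2 O}$
$j{\left(1,V{\left(L \right)} \right)} K{\left(R \right)} = \left(10 - 1 \left(-1\right)\right) \frac{-34 + 91}{2 \cdot 91} = \left(10 + 1\right) \frac{1}{2} \cdot \frac{1}{91} \cdot 57 = 11 \cdot \frac{57}{182} = \frac{627}{182}$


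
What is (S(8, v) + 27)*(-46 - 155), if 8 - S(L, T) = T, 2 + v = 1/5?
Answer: -36984/5 ≈ -7396.8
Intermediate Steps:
v = -9/5 (v = -2 + 1/5 = -2 + ⅕ = -9/5 ≈ -1.8000)
S(L, T) = 8 - T
(S(8, v) + 27)*(-46 - 155) = ((8 - 1*(-9/5)) + 27)*(-46 - 155) = ((8 + 9/5) + 27)*(-201) = (49/5 + 27)*(-201) = (184/5)*(-201) = -36984/5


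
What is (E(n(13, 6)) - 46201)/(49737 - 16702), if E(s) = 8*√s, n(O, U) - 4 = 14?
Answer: -46201/33035 + 24*√2/33035 ≈ -1.3975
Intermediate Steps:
n(O, U) = 18 (n(O, U) = 4 + 14 = 18)
(E(n(13, 6)) - 46201)/(49737 - 16702) = (8*√18 - 46201)/(49737 - 16702) = (8*(3*√2) - 46201)/33035 = (24*√2 - 46201)*(1/33035) = (-46201 + 24*√2)*(1/33035) = -46201/33035 + 24*√2/33035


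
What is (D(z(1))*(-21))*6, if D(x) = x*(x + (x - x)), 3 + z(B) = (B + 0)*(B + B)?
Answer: -126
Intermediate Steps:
z(B) = -3 + 2*B**2 (z(B) = -3 + (B + 0)*(B + B) = -3 + B*(2*B) = -3 + 2*B**2)
D(x) = x**2 (D(x) = x*(x + 0) = x*x = x**2)
(D(z(1))*(-21))*6 = ((-3 + 2*1**2)**2*(-21))*6 = ((-3 + 2*1)**2*(-21))*6 = ((-3 + 2)**2*(-21))*6 = ((-1)**2*(-21))*6 = (1*(-21))*6 = -21*6 = -126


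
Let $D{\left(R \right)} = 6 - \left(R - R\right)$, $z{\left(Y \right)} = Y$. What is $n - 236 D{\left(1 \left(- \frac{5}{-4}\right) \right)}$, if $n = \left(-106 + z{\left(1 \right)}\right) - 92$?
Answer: $-1613$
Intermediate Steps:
$D{\left(R \right)} = 6$ ($D{\left(R \right)} = 6 - 0 = 6 + 0 = 6$)
$n = -197$ ($n = \left(-106 + 1\right) - 92 = -105 - 92 = -197$)
$n - 236 D{\left(1 \left(- \frac{5}{-4}\right) \right)} = -197 - 1416 = -1613$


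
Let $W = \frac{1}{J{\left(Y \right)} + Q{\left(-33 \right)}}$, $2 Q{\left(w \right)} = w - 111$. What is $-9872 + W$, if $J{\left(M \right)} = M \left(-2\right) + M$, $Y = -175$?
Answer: $- \frac{1016815}{103} \approx -9872.0$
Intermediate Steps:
$Q{\left(w \right)} = - \frac{111}{2} + \frac{w}{2}$ ($Q{\left(w \right)} = \frac{w - 111}{2} = \frac{-111 + w}{2} = - \frac{111}{2} + \frac{w}{2}$)
$J{\left(M \right)} = - M$ ($J{\left(M \right)} = - 2 M + M = - M$)
$W = \frac{1}{103}$ ($W = \frac{1}{\left(-1\right) \left(-175\right) + \left(- \frac{111}{2} + \frac{1}{2} \left(-33\right)\right)} = \frac{1}{175 - 72} = \frac{1}{103} \approx 0.0097087$)
$-9872 + W = -9872 + \frac{1}{103} = - \frac{1016815}{103}$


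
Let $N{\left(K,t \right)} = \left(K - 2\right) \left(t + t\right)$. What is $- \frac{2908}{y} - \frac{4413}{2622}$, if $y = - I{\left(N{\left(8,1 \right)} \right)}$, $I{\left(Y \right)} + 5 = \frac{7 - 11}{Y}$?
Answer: $- \frac{956039}{1748} \approx -546.93$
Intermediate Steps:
$N{\left(K,t \right)} = 2 t \left(-2 + K\right)$ ($N{\left(K,t \right)} = \left(-2 + K\right) 2 t = 2 t \left(-2 + K\right)$)
$I{\left(Y \right)} = -5 - \frac{4}{Y}$ ($I{\left(Y \right)} = -5 + \frac{7 - 11}{Y} = -5 - \frac{4}{Y}$)
$y = \frac{16}{3}$ ($y = - (-5 - \frac{4}{2 \cdot 1 \left(-2 + 8\right)}) = - (-5 - \frac{4}{2 \cdot 1 \cdot 6}) = - (-5 - \frac{4}{12}) = - (-5 - \frac{1}{3}) = \left(-1\right) \left(- \frac{16}{3}\right) = \frac{16}{3} \approx 5.3333$)
$- \frac{2908}{y} - \frac{4413}{2622} = - \frac{2908}{\frac{16}{3}} - \frac{4413}{2622} = \left(-2908\right) \frac{3}{16} - \frac{1471}{874} = - \frac{2181}{4} - \frac{1471}{874} = - \frac{956039}{1748}$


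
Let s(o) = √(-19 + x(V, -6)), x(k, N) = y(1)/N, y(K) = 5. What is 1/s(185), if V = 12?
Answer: -I*√714/119 ≈ -0.22454*I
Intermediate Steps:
x(k, N) = 5/N
s(o) = I*√714/6 (s(o) = √(-19 + 5/(-6)) = √(-19 + 5*(-⅙)) = √(-19 - ⅚) = √(-119/6) = I*√714/6)
1/s(185) = 1/(I*√714/6) = -I*√714/119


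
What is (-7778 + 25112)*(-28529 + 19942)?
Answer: -148847058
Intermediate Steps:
(-7778 + 25112)*(-28529 + 19942) = 17334*(-8587) = -148847058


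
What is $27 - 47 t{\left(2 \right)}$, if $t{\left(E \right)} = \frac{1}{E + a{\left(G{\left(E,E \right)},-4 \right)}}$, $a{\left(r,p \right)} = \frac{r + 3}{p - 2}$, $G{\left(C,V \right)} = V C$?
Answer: $- \frac{147}{5} \approx -29.4$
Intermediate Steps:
$G{\left(C,V \right)} = C V$
$a{\left(r,p \right)} = \frac{3 + r}{-2 + p}$
$t{\left(E \right)} = \frac{1}{- \frac{1}{2} + E - \frac{E^{2}}{6}}$ ($t{\left(E \right)} = \frac{1}{E + \frac{3 + E E}{-2 - 4}} = \frac{1}{E + \frac{3 + E^{2}}{-6}} = \frac{1}{E - \frac{3 + E^{2}}{6}} = \frac{1}{E - \left(\frac{1}{2} + \frac{E^{2}}{6}\right)} = \frac{1}{- \frac{1}{2} + E - \frac{E^{2}}{6}}$)
$27 - 47 t{\left(2 \right)} = 27 - 47 \left(- \frac{6}{3 + 2^{2} - 12}\right) = 27 - 47 \left(- \frac{6}{3 + 4 - 12}\right) = 27 - 47 \left(- \frac{6}{-5}\right) = 27 - 47 \left(\left(-6\right) \left(- \frac{1}{5}\right)\right) = 27 - \frac{282}{5} = - \frac{147}{5}$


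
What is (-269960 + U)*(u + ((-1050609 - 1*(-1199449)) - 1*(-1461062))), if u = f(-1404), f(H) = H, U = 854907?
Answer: 940886079606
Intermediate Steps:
u = -1404
(-269960 + U)*(u + ((-1050609 - 1*(-1199449)) - 1*(-1461062))) = (-269960 + 854907)*(-1404 + ((-1050609 - 1*(-1199449)) - 1*(-1461062))) = 584947*(-1404 + ((-1050609 + 1199449) + 1461062)) = 584947*(-1404 + (148840 + 1461062)) = 584947*(-1404 + 1609902) = 584947*1608498 = 940886079606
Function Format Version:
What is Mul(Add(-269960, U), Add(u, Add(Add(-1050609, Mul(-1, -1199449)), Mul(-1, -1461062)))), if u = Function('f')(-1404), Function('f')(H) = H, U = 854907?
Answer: 940886079606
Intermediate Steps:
u = -1404
Mul(Add(-269960, U), Add(u, Add(Add(-1050609, Mul(-1, -1199449)), Mul(-1, -1461062)))) = Mul(Add(-269960, 854907), Add(-1404, Add(Add(-1050609, Mul(-1, -1199449)), Mul(-1, -1461062)))) = Mul(584947, Add(-1404, Add(Add(-1050609, 1199449), 1461062))) = Mul(584947, Add(-1404, Add(148840, 1461062))) = Mul(584947, Add(-1404, 1609902)) = Mul(584947, 1608498) = 940886079606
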